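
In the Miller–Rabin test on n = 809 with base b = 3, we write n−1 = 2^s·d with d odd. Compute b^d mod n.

809 − 1 = 808 = 2^3 · 101, so d = 101.
3^1 ≡ 3 (mod 809)
3^2 ≡ 3^2 = 9 ≡ 9 (mod 809)
3^4 ≡ 9^2 = 81 ≡ 81 (mod 809)
3^8 ≡ 81^2 = 6561 ≡ 89 (mod 809)
3^16 ≡ 89^2 = 7921 ≡ 640 (mod 809)
3^32 ≡ 640^2 = 409600 ≡ 246 (mod 809)
3^64 ≡ 246^2 = 60516 ≡ 650 (mod 809)
101 = 64 + 32 + 4 + 1 in binary powers of 2.
So 3^101 ≡ 650 · 246 · 81 · 3 ≡ 239 (mod 809).
Squaring chain: 239 → 491 → 808; reaches −1, so base 3 does not prove 809 composite.

239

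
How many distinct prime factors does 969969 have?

6

969969 = 3 · 323323
323323 = 7 · 46189
46189 = 11 · 4199
4199 = 13 · 323
323 = 17 · 19
969969 = 3 · 7 · 11 · 13 · 17 · 19, which has 6 distinct prime factors.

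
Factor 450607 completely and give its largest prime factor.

89

450607 = 61 · 7387
7387 = 83 · 89
89 is prime.
So 450607 = 61 · 83 · 89; the largest prime factor is 89.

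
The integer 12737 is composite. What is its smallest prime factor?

12737 is odd.
Digit sum 20, not divisible by 3.
Ends in 7: not divisible by 5.
7: 12737 = 7·1819 + 4
11: 12737 = 11·1157 + 10
13: 12737 = 13·979 + 10
17: 12737 = 17·749 + 4
19: 12737 = 19·670 + 7
23: 12737 = 23·553 + 18
29: 12737 = 29·439 + 6
31: 12737 = 31·410 + 27
37: 12737 = 37·344 + 9
41: 12737 = 41·310 + 27
43: 12737 = 43·296 + 9
47: 12737 = 47·271

47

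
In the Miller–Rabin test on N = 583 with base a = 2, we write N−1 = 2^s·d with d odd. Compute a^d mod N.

233

583 − 1 = 582 = 2^1 · 291, so d = 291.
2^1 ≡ 2 (mod 583)
2^2 ≡ 2^2 = 4 ≡ 4 (mod 583)
2^4 ≡ 4^2 = 16 ≡ 16 (mod 583)
2^8 ≡ 16^2 = 256 ≡ 256 (mod 583)
2^16 ≡ 256^2 = 65536 ≡ 240 (mod 583)
2^32 ≡ 240^2 = 57600 ≡ 466 (mod 583)
2^64 ≡ 466^2 = 217156 ≡ 280 (mod 583)
2^128 ≡ 280^2 = 78400 ≡ 278 (mod 583)
2^256 ≡ 278^2 = 77284 ≡ 328 (mod 583)
291 = 256 + 32 + 2 + 1 in binary powers of 2.
So 2^291 ≡ 328 · 466 · 4 · 2 ≡ 233 (mod 583).
Squaring chain: 233; never reaches −1, so base 2 is a Miller–Rabin witness that 583 is composite.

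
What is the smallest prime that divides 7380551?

47

7380551 is odd.
Digit sum 29, not divisible by 3.
Ends in 1: not divisible by 5.
7: 7380551 = 7·1054364 + 3
11: 7380551 = 11·670959 + 2
13: 7380551 = 13·567734 + 9
17: 7380551 = 17·434150 + 1
19: 7380551 = 19·388450 + 1
23: 7380551 = 23·320893 + 12
29: 7380551 = 29·254501 + 22
31: 7380551 = 31·238082 + 9
37: 7380551 = 37·199474 + 13
41: 7380551 = 41·180013 + 18
43: 7380551 = 43·171640 + 31
47: 7380551 = 47·157033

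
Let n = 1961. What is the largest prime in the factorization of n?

1961 = 37 · 53
53 is prime.
So 1961 = 37 · 53; the largest prime factor is 53.

53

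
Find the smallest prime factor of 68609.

19

68609 is odd.
Digit sum 29, not divisible by 3.
Ends in 9: not divisible by 5.
7: 68609 = 7·9801 + 2
11: 68609 = 11·6237 + 2
13: 68609 = 13·5277 + 8
17: 68609 = 17·4035 + 14
19: 68609 = 19·3611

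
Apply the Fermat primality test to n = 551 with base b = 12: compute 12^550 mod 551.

463

12^1 ≡ 12 (mod 551)
12^2 ≡ 12^2 = 144 ≡ 144 (mod 551)
12^4 ≡ 144^2 = 20736 ≡ 349 (mod 551)
12^8 ≡ 349^2 = 121801 ≡ 30 (mod 551)
12^16 ≡ 30^2 = 900 ≡ 349 (mod 551)
12^32 ≡ 349^2 = 121801 ≡ 30 (mod 551)
12^64 ≡ 30^2 = 900 ≡ 349 (mod 551)
12^128 ≡ 349^2 = 121801 ≡ 30 (mod 551)
12^256 ≡ 30^2 = 900 ≡ 349 (mod 551)
12^512 ≡ 349^2 = 121801 ≡ 30 (mod 551)
550 = 512 + 32 + 4 + 2 in binary powers of 2.
So 12^550 ≡ 30 · 30 · 349 · 144 ≡ 463 (mod 551).
Since 463 ≠ 1, base 12 is a Fermat witness: 551 is composite.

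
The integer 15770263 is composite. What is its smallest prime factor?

15770263 is odd.
Digit sum 31, not divisible by 3.
Ends in 3: not divisible by 5.
7: 15770263 = 7·2252894 + 5
11: 15770263 = 11·1433660 + 3
13: 15770263 = 13·1213097 + 2
17: 15770263 = 17·927662 + 9
19: 15770263 = 19·830013 + 16
23: 15770263 = 23·685663 + 14
29: 15770263 = 29·543802 + 5
31: 15770263 = 31·508718 + 5
37: 15770263 = 37·426223 + 12
41: 15770263 = 41·384640 + 23
43: 15770263 = 43·366750 + 13
47: 15770263 = 47·335537 + 24
53: 15770263 = 53·297552 + 7
59: 15770263 = 59·267292 + 35
61: 15770263 = 61·258528 + 55
67: 15770263 = 67·235377 + 4
71: 15770263 = 71·222116 + 27
73: 15770263 = 73·216031

73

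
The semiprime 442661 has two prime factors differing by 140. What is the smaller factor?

599

Since p = q + 140, we have 442661 = q(q + 140), so q² + 140q − 442661 = 0.
Discriminant: 140² + 4·442661 = 19600 + 1770644 = 1790244; √1790244 = 1338.
q = (−140 + 1338)/2 = 599, and p = q + 140 = 739.
Check: 599 · 739 = 442661.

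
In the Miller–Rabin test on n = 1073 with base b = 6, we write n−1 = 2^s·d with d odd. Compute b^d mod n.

1073 − 1 = 1072 = 2^4 · 67, so d = 67.
6^1 ≡ 6 (mod 1073)
6^2 ≡ 6^2 = 36 ≡ 36 (mod 1073)
6^4 ≡ 36^2 = 1296 ≡ 223 (mod 1073)
6^8 ≡ 223^2 = 49729 ≡ 371 (mod 1073)
6^16 ≡ 371^2 = 137641 ≡ 297 (mod 1073)
6^32 ≡ 297^2 = 88209 ≡ 223 (mod 1073)
6^64 ≡ 223^2 = 49729 ≡ 371 (mod 1073)
67 = 64 + 2 + 1 in binary powers of 2.
So 6^67 ≡ 371 · 36 · 6 ≡ 734 (mod 1073).
Squaring chain: 734 → 110 → 297 → 223; never reaches −1, so base 6 is a Miller–Rabin witness that 1073 is composite.

734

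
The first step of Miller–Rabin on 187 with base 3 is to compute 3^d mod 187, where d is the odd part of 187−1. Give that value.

148

187 − 1 = 186 = 2^1 · 93, so d = 93.
3^1 ≡ 3 (mod 187)
3^2 ≡ 3^2 = 9 ≡ 9 (mod 187)
3^4 ≡ 9^2 = 81 ≡ 81 (mod 187)
3^8 ≡ 81^2 = 6561 ≡ 16 (mod 187)
3^16 ≡ 16^2 = 256 ≡ 69 (mod 187)
3^32 ≡ 69^2 = 4761 ≡ 86 (mod 187)
3^64 ≡ 86^2 = 7396 ≡ 103 (mod 187)
93 = 64 + 16 + 8 + 4 + 1 in binary powers of 2.
So 3^93 ≡ 103 · 69 · 16 · 81 · 3 ≡ 148 (mod 187).
Squaring chain: 148; never reaches −1, so base 3 is a Miller–Rabin witness that 187 is composite.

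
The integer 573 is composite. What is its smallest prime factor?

3

573 is odd.
Digit sum 15, divisible by 3.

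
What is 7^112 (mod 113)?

1

7^1 ≡ 7 (mod 113)
7^2 ≡ 7^2 = 49 ≡ 49 (mod 113)
7^4 ≡ 49^2 = 2401 ≡ 28 (mod 113)
7^8 ≡ 28^2 = 784 ≡ 106 (mod 113)
7^16 ≡ 106^2 = 11236 ≡ 49 (mod 113)
7^32 ≡ 49^2 = 2401 ≡ 28 (mod 113)
7^64 ≡ 28^2 = 784 ≡ 106 (mod 113)
112 = 64 + 32 + 16 in binary powers of 2.
So 7^112 ≡ 106 · 28 · 49 ≡ 1 (mod 113).
Since the result is 1, base 7 gives no evidence that 113 is composite.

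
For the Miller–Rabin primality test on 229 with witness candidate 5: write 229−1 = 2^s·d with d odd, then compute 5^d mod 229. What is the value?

229 − 1 = 228 = 2^2 · 57, so d = 57.
5^1 ≡ 5 (mod 229)
5^2 ≡ 5^2 = 25 ≡ 25 (mod 229)
5^4 ≡ 25^2 = 625 ≡ 167 (mod 229)
5^8 ≡ 167^2 = 27889 ≡ 180 (mod 229)
5^16 ≡ 180^2 = 32400 ≡ 111 (mod 229)
5^32 ≡ 111^2 = 12321 ≡ 184 (mod 229)
57 = 32 + 16 + 8 + 1 in binary powers of 2.
So 5^57 ≡ 184 · 111 · 180 · 5 ≡ 228 (mod 229).
Since 5^d ≡ 228 (mod 229), base 5 does not prove 229 composite.

228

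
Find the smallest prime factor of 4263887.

4263887 is odd.
Digit sum 38, not divisible by 3.
Ends in 7: not divisible by 5.
7: 4263887 = 7·609126 + 5
11: 4263887 = 11·387626 + 1
13: 4263887 = 13·327991 + 4
17: 4263887 = 17·250816 + 15
19: 4263887 = 19·224415 + 2
23: 4263887 = 23·185386 + 9
29: 4263887 = 29·147030 + 17
31: 4263887 = 31·137544 + 23
37: 4263887 = 37·115240 + 7
41: 4263887 = 41·103997 + 10
43: 4263887 = 43·99160 + 7
47: 4263887 = 47·90721

47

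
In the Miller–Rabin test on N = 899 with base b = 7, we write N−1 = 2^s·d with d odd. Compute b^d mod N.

877

899 − 1 = 898 = 2^1 · 449, so d = 449.
7^1 ≡ 7 (mod 899)
7^2 ≡ 7^2 = 49 ≡ 49 (mod 899)
7^4 ≡ 49^2 = 2401 ≡ 603 (mod 899)
7^8 ≡ 603^2 = 363609 ≡ 413 (mod 899)
7^16 ≡ 413^2 = 170569 ≡ 658 (mod 899)
7^32 ≡ 658^2 = 432964 ≡ 545 (mod 899)
7^64 ≡ 545^2 = 297025 ≡ 355 (mod 899)
7^128 ≡ 355^2 = 126025 ≡ 165 (mod 899)
7^256 ≡ 165^2 = 27225 ≡ 255 (mod 899)
449 = 256 + 128 + 64 + 1 in binary powers of 2.
So 7^449 ≡ 255 · 165 · 355 · 7 ≡ 877 (mod 899).
Squaring chain: 877; never reaches −1, so base 7 is a Miller–Rabin witness that 899 is composite.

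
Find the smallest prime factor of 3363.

3

3363 is odd.
Digit sum 15, divisible by 3.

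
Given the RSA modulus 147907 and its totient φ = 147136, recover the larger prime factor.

419

φ(n) = (p−1)(q−1) = n − (p+q) + 1, so p + q = 147907 − 147136 + 1 = 772.
p and q are the roots of t² − 772t + 147907 = 0.
Discriminant: 772² − 4·147907 = 595984 − 591628 = 4356; √4356 = 66.
q = (772 − 66)/2 = 353, p = (772 + 66)/2 = 419.
Check: 353 · 419 = 147907.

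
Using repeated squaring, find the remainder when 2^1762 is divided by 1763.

2^1 ≡ 2 (mod 1763)
2^2 ≡ 2^2 = 4 ≡ 4 (mod 1763)
2^4 ≡ 4^2 = 16 ≡ 16 (mod 1763)
2^8 ≡ 16^2 = 256 ≡ 256 (mod 1763)
2^16 ≡ 256^2 = 65536 ≡ 305 (mod 1763)
2^32 ≡ 305^2 = 93025 ≡ 1349 (mod 1763)
2^64 ≡ 1349^2 = 1819801 ≡ 385 (mod 1763)
2^128 ≡ 385^2 = 148225 ≡ 133 (mod 1763)
2^256 ≡ 133^2 = 17689 ≡ 59 (mod 1763)
2^512 ≡ 59^2 = 3481 ≡ 1718 (mod 1763)
2^1024 ≡ 1718^2 = 2951524 ≡ 262 (mod 1763)
1762 = 1024 + 512 + 128 + 64 + 32 + 2 in binary powers of 2.
So 2^1762 ≡ 262 · 1718 · 133 · 385 · 1349 · 4 ≡ 742 (mod 1763).
Since 742 ≠ 1, base 2 is a Fermat witness: 1763 is composite.

742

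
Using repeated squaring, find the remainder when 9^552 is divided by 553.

9^1 ≡ 9 (mod 553)
9^2 ≡ 9^2 = 81 ≡ 81 (mod 553)
9^4 ≡ 81^2 = 6561 ≡ 478 (mod 553)
9^8 ≡ 478^2 = 228484 ≡ 95 (mod 553)
9^16 ≡ 95^2 = 9025 ≡ 177 (mod 553)
9^32 ≡ 177^2 = 31329 ≡ 361 (mod 553)
9^64 ≡ 361^2 = 130321 ≡ 366 (mod 553)
9^128 ≡ 366^2 = 133956 ≡ 130 (mod 553)
9^256 ≡ 130^2 = 16900 ≡ 310 (mod 553)
9^512 ≡ 310^2 = 96100 ≡ 431 (mod 553)
552 = 512 + 32 + 8 in binary powers of 2.
So 9^552 ≡ 431 · 361 · 95 ≡ 8 (mod 553).
Since 8 ≠ 1, base 9 is a Fermat witness: 553 is composite.

8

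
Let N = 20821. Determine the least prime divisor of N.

47

20821 is odd.
Digit sum 13, not divisible by 3.
Ends in 1: not divisible by 5.
7: 20821 = 7·2974 + 3
11: 20821 = 11·1892 + 9
13: 20821 = 13·1601 + 8
17: 20821 = 17·1224 + 13
19: 20821 = 19·1095 + 16
23: 20821 = 23·905 + 6
29: 20821 = 29·717 + 28
31: 20821 = 31·671 + 20
37: 20821 = 37·562 + 27
41: 20821 = 41·507 + 34
43: 20821 = 43·484 + 9
47: 20821 = 47·443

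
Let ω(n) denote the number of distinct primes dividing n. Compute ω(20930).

5

20930 = 2 · 10465
10465 = 5 · 2093
2093 = 7 · 299
299 = 13 · 23
20930 = 2 · 5 · 7 · 13 · 23, which has 5 distinct prime factors.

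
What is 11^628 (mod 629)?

11^1 ≡ 11 (mod 629)
11^2 ≡ 11^2 = 121 ≡ 121 (mod 629)
11^4 ≡ 121^2 = 14641 ≡ 174 (mod 629)
11^8 ≡ 174^2 = 30276 ≡ 84 (mod 629)
11^16 ≡ 84^2 = 7056 ≡ 137 (mod 629)
11^32 ≡ 137^2 = 18769 ≡ 528 (mod 629)
11^64 ≡ 528^2 = 278784 ≡ 137 (mod 629)
11^128 ≡ 137^2 = 18769 ≡ 528 (mod 629)
11^256 ≡ 528^2 = 278784 ≡ 137 (mod 629)
11^512 ≡ 137^2 = 18769 ≡ 528 (mod 629)
628 = 512 + 64 + 32 + 16 + 4 in binary powers of 2.
So 11^628 ≡ 528 · 137 · 528 · 137 · 174 ≡ 174 (mod 629).
Since 174 ≠ 1, base 11 is a Fermat witness: 629 is composite.

174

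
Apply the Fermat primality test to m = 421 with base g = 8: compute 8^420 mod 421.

1

8^1 ≡ 8 (mod 421)
8^2 ≡ 8^2 = 64 ≡ 64 (mod 421)
8^4 ≡ 64^2 = 4096 ≡ 307 (mod 421)
8^8 ≡ 307^2 = 94249 ≡ 366 (mod 421)
8^16 ≡ 366^2 = 133956 ≡ 78 (mod 421)
8^32 ≡ 78^2 = 6084 ≡ 190 (mod 421)
8^64 ≡ 190^2 = 36100 ≡ 315 (mod 421)
8^128 ≡ 315^2 = 99225 ≡ 290 (mod 421)
8^256 ≡ 290^2 = 84100 ≡ 321 (mod 421)
420 = 256 + 128 + 32 + 4 in binary powers of 2.
So 8^420 ≡ 321 · 290 · 190 · 307 ≡ 1 (mod 421).
Since the result is 1, base 8 gives no evidence that 421 is composite.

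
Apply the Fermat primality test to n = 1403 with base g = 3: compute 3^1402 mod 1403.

680

3^1 ≡ 3 (mod 1403)
3^2 ≡ 3^2 = 9 ≡ 9 (mod 1403)
3^4 ≡ 9^2 = 81 ≡ 81 (mod 1403)
3^8 ≡ 81^2 = 6561 ≡ 949 (mod 1403)
3^16 ≡ 949^2 = 900601 ≡ 1278 (mod 1403)
3^32 ≡ 1278^2 = 1633284 ≡ 192 (mod 1403)
3^64 ≡ 192^2 = 36864 ≡ 386 (mod 1403)
3^128 ≡ 386^2 = 148996 ≡ 278 (mod 1403)
3^256 ≡ 278^2 = 77284 ≡ 119 (mod 1403)
3^512 ≡ 119^2 = 14161 ≡ 131 (mod 1403)
3^1024 ≡ 131^2 = 17161 ≡ 325 (mod 1403)
1402 = 1024 + 256 + 64 + 32 + 16 + 8 + 2 in binary powers of 2.
So 3^1402 ≡ 325 · 119 · 386 · 192 · 1278 · 949 · 9 ≡ 680 (mod 1403).
Since 680 ≠ 1, base 3 is a Fermat witness: 1403 is composite.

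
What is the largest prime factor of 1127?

1127 = 7 · 161
161 = 7 · 23
23 is prime.
So 1127 = 7^2 · 23; the largest prime factor is 23.

23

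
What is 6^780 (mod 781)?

6^1 ≡ 6 (mod 781)
6^2 ≡ 6^2 = 36 ≡ 36 (mod 781)
6^4 ≡ 36^2 = 1296 ≡ 515 (mod 781)
6^8 ≡ 515^2 = 265225 ≡ 466 (mod 781)
6^16 ≡ 466^2 = 217156 ≡ 38 (mod 781)
6^32 ≡ 38^2 = 1444 ≡ 663 (mod 781)
6^64 ≡ 663^2 = 439569 ≡ 647 (mod 781)
6^128 ≡ 647^2 = 418609 ≡ 774 (mod 781)
6^256 ≡ 774^2 = 599076 ≡ 49 (mod 781)
6^512 ≡ 49^2 = 2401 ≡ 58 (mod 781)
780 = 512 + 256 + 8 + 4 in binary powers of 2.
So 6^780 ≡ 58 · 49 · 466 · 515 ≡ 375 (mod 781).
Since 375 ≠ 1, base 6 is a Fermat witness: 781 is composite.

375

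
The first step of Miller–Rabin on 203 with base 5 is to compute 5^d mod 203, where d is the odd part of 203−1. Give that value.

38

203 − 1 = 202 = 2^1 · 101, so d = 101.
5^1 ≡ 5 (mod 203)
5^2 ≡ 5^2 = 25 ≡ 25 (mod 203)
5^4 ≡ 25^2 = 625 ≡ 16 (mod 203)
5^8 ≡ 16^2 = 256 ≡ 53 (mod 203)
5^16 ≡ 53^2 = 2809 ≡ 170 (mod 203)
5^32 ≡ 170^2 = 28900 ≡ 74 (mod 203)
5^64 ≡ 74^2 = 5476 ≡ 198 (mod 203)
101 = 64 + 32 + 4 + 1 in binary powers of 2.
So 5^101 ≡ 198 · 74 · 16 · 5 ≡ 38 (mod 203).
Squaring chain: 38; never reaches −1, so base 5 is a Miller–Rabin witness that 203 is composite.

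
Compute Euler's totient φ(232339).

Factor: 232339 = 17 · 79 · 173.
φ(232339) = (17−1) · (79−1) · (173−1) = 16 · 78 · 172 = 214656.

214656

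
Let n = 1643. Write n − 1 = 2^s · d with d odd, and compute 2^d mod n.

622

1643 − 1 = 1642 = 2^1 · 821, so d = 821.
2^1 ≡ 2 (mod 1643)
2^2 ≡ 2^2 = 4 ≡ 4 (mod 1643)
2^4 ≡ 4^2 = 16 ≡ 16 (mod 1643)
2^8 ≡ 16^2 = 256 ≡ 256 (mod 1643)
2^16 ≡ 256^2 = 65536 ≡ 1459 (mod 1643)
2^32 ≡ 1459^2 = 2128681 ≡ 996 (mod 1643)
2^64 ≡ 996^2 = 992016 ≡ 1287 (mod 1643)
2^128 ≡ 1287^2 = 1656369 ≡ 225 (mod 1643)
2^256 ≡ 225^2 = 50625 ≡ 1335 (mod 1643)
2^512 ≡ 1335^2 = 1782225 ≡ 1213 (mod 1643)
821 = 512 + 256 + 32 + 16 + 4 + 1 in binary powers of 2.
So 2^821 ≡ 1213 · 1335 · 996 · 1459 · 16 · 2 ≡ 622 (mod 1643).
Squaring chain: 622; never reaches −1, so base 2 is a Miller–Rabin witness that 1643 is composite.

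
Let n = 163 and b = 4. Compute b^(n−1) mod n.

4^1 ≡ 4 (mod 163)
4^2 ≡ 4^2 = 16 ≡ 16 (mod 163)
4^4 ≡ 16^2 = 256 ≡ 93 (mod 163)
4^8 ≡ 93^2 = 8649 ≡ 10 (mod 163)
4^16 ≡ 10^2 = 100 ≡ 100 (mod 163)
4^32 ≡ 100^2 = 10000 ≡ 57 (mod 163)
4^64 ≡ 57^2 = 3249 ≡ 152 (mod 163)
4^128 ≡ 152^2 = 23104 ≡ 121 (mod 163)
162 = 128 + 32 + 2 in binary powers of 2.
So 4^162 ≡ 121 · 57 · 16 ≡ 1 (mod 163).
Since the result is 1, base 4 gives no evidence that 163 is composite.

1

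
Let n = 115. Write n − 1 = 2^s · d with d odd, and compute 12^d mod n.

115 − 1 = 114 = 2^1 · 57, so d = 57.
12^1 ≡ 12 (mod 115)
12^2 ≡ 12^2 = 144 ≡ 29 (mod 115)
12^4 ≡ 29^2 = 841 ≡ 36 (mod 115)
12^8 ≡ 36^2 = 1296 ≡ 31 (mod 115)
12^16 ≡ 31^2 = 961 ≡ 41 (mod 115)
12^32 ≡ 41^2 = 1681 ≡ 71 (mod 115)
57 = 32 + 16 + 8 + 1 in binary powers of 2.
So 12^57 ≡ 71 · 41 · 31 · 12 ≡ 52 (mod 115).
Squaring chain: 52; never reaches −1, so base 12 is a Miller–Rabin witness that 115 is composite.

52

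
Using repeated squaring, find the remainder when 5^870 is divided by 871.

129

5^1 ≡ 5 (mod 871)
5^2 ≡ 5^2 = 25 ≡ 25 (mod 871)
5^4 ≡ 25^2 = 625 ≡ 625 (mod 871)
5^8 ≡ 625^2 = 390625 ≡ 417 (mod 871)
5^16 ≡ 417^2 = 173889 ≡ 560 (mod 871)
5^32 ≡ 560^2 = 313600 ≡ 40 (mod 871)
5^64 ≡ 40^2 = 1600 ≡ 729 (mod 871)
5^128 ≡ 729^2 = 531441 ≡ 131 (mod 871)
5^256 ≡ 131^2 = 17161 ≡ 612 (mod 871)
5^512 ≡ 612^2 = 374544 ≡ 14 (mod 871)
870 = 512 + 256 + 64 + 32 + 4 + 2 in binary powers of 2.
So 5^870 ≡ 14 · 612 · 729 · 40 · 625 · 25 ≡ 129 (mod 871).
Since 129 ≠ 1, base 5 is a Fermat witness: 871 is composite.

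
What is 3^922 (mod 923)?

3^1 ≡ 3 (mod 923)
3^2 ≡ 3^2 = 9 ≡ 9 (mod 923)
3^4 ≡ 9^2 = 81 ≡ 81 (mod 923)
3^8 ≡ 81^2 = 6561 ≡ 100 (mod 923)
3^16 ≡ 100^2 = 10000 ≡ 770 (mod 923)
3^32 ≡ 770^2 = 592900 ≡ 334 (mod 923)
3^64 ≡ 334^2 = 111556 ≡ 796 (mod 923)
3^128 ≡ 796^2 = 633616 ≡ 438 (mod 923)
3^256 ≡ 438^2 = 191844 ≡ 783 (mod 923)
3^512 ≡ 783^2 = 613089 ≡ 217 (mod 923)
922 = 512 + 256 + 128 + 16 + 8 + 2 in binary powers of 2.
So 3^922 ≡ 217 · 783 · 438 · 770 · 100 · 9 ≡ 432 (mod 923).
Since 432 ≠ 1, base 3 is a Fermat witness: 923 is composite.

432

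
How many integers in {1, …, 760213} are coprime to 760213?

726240

Factor: 760213 = 31 · 137 · 179.
φ(760213) = (31−1) · (137−1) · (179−1) = 30 · 136 · 178 = 726240.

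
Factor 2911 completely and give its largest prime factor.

2911 = 41 · 71
71 is prime.
So 2911 = 41 · 71; the largest prime factor is 71.

71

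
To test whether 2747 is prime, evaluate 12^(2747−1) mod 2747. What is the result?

2137

12^1 ≡ 12 (mod 2747)
12^2 ≡ 12^2 = 144 ≡ 144 (mod 2747)
12^4 ≡ 144^2 = 20736 ≡ 1507 (mod 2747)
12^8 ≡ 1507^2 = 2271049 ≡ 2027 (mod 2747)
12^16 ≡ 2027^2 = 4108729 ≡ 1964 (mod 2747)
12^32 ≡ 1964^2 = 3857296 ≡ 508 (mod 2747)
12^64 ≡ 508^2 = 258064 ≡ 2593 (mod 2747)
12^128 ≡ 2593^2 = 6723649 ≡ 1740 (mod 2747)
12^256 ≡ 1740^2 = 3027600 ≡ 406 (mod 2747)
12^512 ≡ 406^2 = 164836 ≡ 16 (mod 2747)
12^1024 ≡ 16^2 = 256 ≡ 256 (mod 2747)
12^2048 ≡ 256^2 = 65536 ≡ 2355 (mod 2747)
2746 = 2048 + 512 + 128 + 32 + 16 + 8 + 2 in binary powers of 2.
So 12^2746 ≡ 2355 · 16 · 1740 · 508 · 1964 · 2027 · 144 ≡ 2137 (mod 2747).
Since 2137 ≠ 1, base 12 is a Fermat witness: 2747 is composite.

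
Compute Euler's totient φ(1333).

1260

Factor: 1333 = 31 · 43.
φ(1333) = (31−1) · (43−1) = 30 · 42 = 1260.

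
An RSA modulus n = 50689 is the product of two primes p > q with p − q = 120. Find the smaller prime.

Since p = q + 120, we have 50689 = q(q + 120), so q² + 120q − 50689 = 0.
Discriminant: 120² + 4·50689 = 14400 + 202756 = 217156; √217156 = 466.
q = (−120 + 466)/2 = 173, and p = q + 120 = 293.
Check: 173 · 293 = 50689.

173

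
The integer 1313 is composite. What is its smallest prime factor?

13

1313 is odd.
Digit sum 8, not divisible by 3.
Ends in 3: not divisible by 5.
7: 1313 = 7·187 + 4
11: 1313 = 11·119 + 4
13: 1313 = 13·101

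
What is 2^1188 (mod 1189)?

297

2^1 ≡ 2 (mod 1189)
2^2 ≡ 2^2 = 4 ≡ 4 (mod 1189)
2^4 ≡ 4^2 = 16 ≡ 16 (mod 1189)
2^8 ≡ 16^2 = 256 ≡ 256 (mod 1189)
2^16 ≡ 256^2 = 65536 ≡ 141 (mod 1189)
2^32 ≡ 141^2 = 19881 ≡ 857 (mod 1189)
2^64 ≡ 857^2 = 734449 ≡ 836 (mod 1189)
2^128 ≡ 836^2 = 698896 ≡ 953 (mod 1189)
2^256 ≡ 953^2 = 908209 ≡ 1002 (mod 1189)
2^512 ≡ 1002^2 = 1004004 ≡ 488 (mod 1189)
2^1024 ≡ 488^2 = 238144 ≡ 344 (mod 1189)
1188 = 1024 + 128 + 32 + 4 in binary powers of 2.
So 2^1188 ≡ 344 · 953 · 857 · 16 ≡ 297 (mod 1189).
Since 297 ≠ 1, base 2 is a Fermat witness: 1189 is composite.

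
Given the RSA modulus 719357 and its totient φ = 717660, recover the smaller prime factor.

811

φ(n) = (p−1)(q−1) = n − (p+q) + 1, so p + q = 719357 − 717660 + 1 = 1698.
p and q are the roots of t² − 1698t + 719357 = 0.
Discriminant: 1698² − 4·719357 = 2883204 − 2877428 = 5776; √5776 = 76.
q = (1698 − 76)/2 = 811, p = (1698 + 76)/2 = 887.
Check: 811 · 887 = 719357.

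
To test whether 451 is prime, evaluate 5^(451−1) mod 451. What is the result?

5^1 ≡ 5 (mod 451)
5^2 ≡ 5^2 = 25 ≡ 25 (mod 451)
5^4 ≡ 25^2 = 625 ≡ 174 (mod 451)
5^8 ≡ 174^2 = 30276 ≡ 59 (mod 451)
5^16 ≡ 59^2 = 3481 ≡ 324 (mod 451)
5^32 ≡ 324^2 = 104976 ≡ 344 (mod 451)
5^64 ≡ 344^2 = 118336 ≡ 174 (mod 451)
5^128 ≡ 174^2 = 30276 ≡ 59 (mod 451)
5^256 ≡ 59^2 = 3481 ≡ 324 (mod 451)
450 = 256 + 128 + 64 + 2 in binary powers of 2.
So 5^450 ≡ 324 · 59 · 174 · 25 ≡ 122 (mod 451).
Since 122 ≠ 1, base 5 is a Fermat witness: 451 is composite.

122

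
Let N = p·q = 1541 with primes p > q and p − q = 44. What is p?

67

Since p = q + 44, we have 1541 = q(q + 44), so q² + 44q − 1541 = 0.
Discriminant: 44² + 4·1541 = 1936 + 6164 = 8100; √8100 = 90.
q = (−44 + 90)/2 = 23, and p = q + 44 = 67.
Check: 23 · 67 = 1541.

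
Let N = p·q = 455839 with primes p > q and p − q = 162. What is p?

761

Since p = q + 162, we have 455839 = q(q + 162), so q² + 162q − 455839 = 0.
Discriminant: 162² + 4·455839 = 26244 + 1823356 = 1849600; √1849600 = 1360.
q = (−162 + 1360)/2 = 599, and p = q + 162 = 761.
Check: 599 · 761 = 455839.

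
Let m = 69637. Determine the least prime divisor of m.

83

69637 is odd.
Digit sum 31, not divisible by 3.
Ends in 7: not divisible by 5.
7: 69637 = 7·9948 + 1
11: 69637 = 11·6330 + 7
13: 69637 = 13·5356 + 9
17: 69637 = 17·4096 + 5
19: 69637 = 19·3665 + 2
23: 69637 = 23·3027 + 16
29: 69637 = 29·2401 + 8
31: 69637 = 31·2246 + 11
37: 69637 = 37·1882 + 3
41: 69637 = 41·1698 + 19
43: 69637 = 43·1619 + 20
47: 69637 = 47·1481 + 30
53: 69637 = 53·1313 + 48
59: 69637 = 59·1180 + 17
61: 69637 = 61·1141 + 36
67: 69637 = 67·1039 + 24
71: 69637 = 71·980 + 57
73: 69637 = 73·953 + 68
79: 69637 = 79·881 + 38
83: 69637 = 83·839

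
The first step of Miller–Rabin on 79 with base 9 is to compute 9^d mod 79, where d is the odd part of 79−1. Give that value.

79 − 1 = 78 = 2^1 · 39, so d = 39.
9^1 ≡ 9 (mod 79)
9^2 ≡ 9^2 = 81 ≡ 2 (mod 79)
9^4 ≡ 2^2 = 4 ≡ 4 (mod 79)
9^8 ≡ 4^2 = 16 ≡ 16 (mod 79)
9^16 ≡ 16^2 = 256 ≡ 19 (mod 79)
9^32 ≡ 19^2 = 361 ≡ 45 (mod 79)
39 = 32 + 4 + 2 + 1 in binary powers of 2.
So 9^39 ≡ 45 · 4 · 2 · 9 ≡ 1 (mod 79).
Since 9^d ≡ 1 (mod 79), base 9 does not prove 79 composite.

1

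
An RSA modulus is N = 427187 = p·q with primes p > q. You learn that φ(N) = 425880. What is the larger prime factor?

677

φ(n) = (p−1)(q−1) = n − (p+q) + 1, so p + q = 427187 − 425880 + 1 = 1308.
p and q are the roots of t² − 1308t + 427187 = 0.
Discriminant: 1308² − 4·427187 = 1710864 − 1708748 = 2116; √2116 = 46.
q = (1308 − 46)/2 = 631, p = (1308 + 46)/2 = 677.
Check: 631 · 677 = 427187.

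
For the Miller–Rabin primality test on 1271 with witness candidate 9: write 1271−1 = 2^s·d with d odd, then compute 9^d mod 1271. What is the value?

1271 − 1 = 1270 = 2^1 · 635, so d = 635.
9^1 ≡ 9 (mod 1271)
9^2 ≡ 9^2 = 81 ≡ 81 (mod 1271)
9^4 ≡ 81^2 = 6561 ≡ 206 (mod 1271)
9^8 ≡ 206^2 = 42436 ≡ 493 (mod 1271)
9^16 ≡ 493^2 = 243049 ≡ 288 (mod 1271)
9^32 ≡ 288^2 = 82944 ≡ 329 (mod 1271)
9^64 ≡ 329^2 = 108241 ≡ 206 (mod 1271)
9^128 ≡ 206^2 = 42436 ≡ 493 (mod 1271)
9^256 ≡ 493^2 = 243049 ≡ 288 (mod 1271)
9^512 ≡ 288^2 = 82944 ≡ 329 (mod 1271)
635 = 512 + 64 + 32 + 16 + 8 + 2 + 1 in binary powers of 2.
So 9^635 ≡ 329 · 206 · 329 · 288 · 493 · 81 · 9 ≡ 893 (mod 1271).
Squaring chain: 893; never reaches −1, so base 9 is a Miller–Rabin witness that 1271 is composite.

893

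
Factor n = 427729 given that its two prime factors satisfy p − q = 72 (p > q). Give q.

619

Since p = q + 72, we have 427729 = q(q + 72), so q² + 72q − 427729 = 0.
Discriminant: 72² + 4·427729 = 5184 + 1710916 = 1716100; √1716100 = 1310.
q = (−72 + 1310)/2 = 619, and p = q + 72 = 691.
Check: 619 · 691 = 427729.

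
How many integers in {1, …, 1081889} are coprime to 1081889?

Factor: 1081889 = 53 · 137 · 149.
φ(1081889) = (53−1) · (137−1) · (149−1) = 52 · 136 · 148 = 1046656.

1046656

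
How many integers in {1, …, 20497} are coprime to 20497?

20196

Factor: 20497 = 103 · 199.
φ(20497) = (103−1) · (199−1) = 102 · 198 = 20196.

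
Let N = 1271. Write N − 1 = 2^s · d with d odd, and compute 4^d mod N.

1024

1271 − 1 = 1270 = 2^1 · 635, so d = 635.
4^1 ≡ 4 (mod 1271)
4^2 ≡ 4^2 = 16 ≡ 16 (mod 1271)
4^4 ≡ 16^2 = 256 ≡ 256 (mod 1271)
4^8 ≡ 256^2 = 65536 ≡ 715 (mod 1271)
4^16 ≡ 715^2 = 511225 ≡ 283 (mod 1271)
4^32 ≡ 283^2 = 80089 ≡ 16 (mod 1271)
4^64 ≡ 16^2 = 256 ≡ 256 (mod 1271)
4^128 ≡ 256^2 = 65536 ≡ 715 (mod 1271)
4^256 ≡ 715^2 = 511225 ≡ 283 (mod 1271)
4^512 ≡ 283^2 = 80089 ≡ 16 (mod 1271)
635 = 512 + 64 + 32 + 16 + 8 + 2 + 1 in binary powers of 2.
So 4^635 ≡ 16 · 256 · 16 · 283 · 715 · 16 · 4 ≡ 1024 (mod 1271).
Squaring chain: 1024; never reaches −1, so base 4 is a Miller–Rabin witness that 1271 is composite.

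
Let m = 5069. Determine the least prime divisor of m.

37

5069 is odd.
Digit sum 20, not divisible by 3.
Ends in 9: not divisible by 5.
7: 5069 = 7·724 + 1
11: 5069 = 11·460 + 9
13: 5069 = 13·389 + 12
17: 5069 = 17·298 + 3
19: 5069 = 19·266 + 15
23: 5069 = 23·220 + 9
29: 5069 = 29·174 + 23
31: 5069 = 31·163 + 16
37: 5069 = 37·137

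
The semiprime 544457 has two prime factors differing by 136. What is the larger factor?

Since p = q + 136, we have 544457 = q(q + 136), so q² + 136q − 544457 = 0.
Discriminant: 136² + 4·544457 = 18496 + 2177828 = 2196324; √2196324 = 1482.
q = (−136 + 1482)/2 = 673, and p = q + 136 = 809.
Check: 673 · 809 = 544457.

809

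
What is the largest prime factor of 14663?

43

14663 = 11 · 1333
1333 = 31 · 43
43 is prime.
So 14663 = 11 · 31 · 43; the largest prime factor is 43.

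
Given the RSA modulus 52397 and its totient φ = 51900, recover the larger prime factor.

φ(n) = (p−1)(q−1) = n − (p+q) + 1, so p + q = 52397 − 51900 + 1 = 498.
p and q are the roots of t² − 498t + 52397 = 0.
Discriminant: 498² − 4·52397 = 248004 − 209588 = 38416; √38416 = 196.
q = (498 − 196)/2 = 151, p = (498 + 196)/2 = 347.
Check: 151 · 347 = 52397.

347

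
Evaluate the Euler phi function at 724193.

Factor: 724193 = 79 · 89 · 103.
φ(724193) = (79−1) · (89−1) · (103−1) = 78 · 88 · 102 = 700128.

700128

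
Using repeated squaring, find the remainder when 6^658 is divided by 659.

6^1 ≡ 6 (mod 659)
6^2 ≡ 6^2 = 36 ≡ 36 (mod 659)
6^4 ≡ 36^2 = 1296 ≡ 637 (mod 659)
6^8 ≡ 637^2 = 405769 ≡ 484 (mod 659)
6^16 ≡ 484^2 = 234256 ≡ 311 (mod 659)
6^32 ≡ 311^2 = 96721 ≡ 507 (mod 659)
6^64 ≡ 507^2 = 257049 ≡ 39 (mod 659)
6^128 ≡ 39^2 = 1521 ≡ 203 (mod 659)
6^256 ≡ 203^2 = 41209 ≡ 351 (mod 659)
6^512 ≡ 351^2 = 123201 ≡ 627 (mod 659)
658 = 512 + 128 + 16 + 2 in binary powers of 2.
So 6^658 ≡ 627 · 203 · 311 · 36 ≡ 1 (mod 659).
Since the result is 1, base 6 gives no evidence that 659 is composite.

1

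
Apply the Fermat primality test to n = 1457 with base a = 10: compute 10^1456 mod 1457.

754

10^1 ≡ 10 (mod 1457)
10^2 ≡ 10^2 = 100 ≡ 100 (mod 1457)
10^4 ≡ 100^2 = 10000 ≡ 1258 (mod 1457)
10^8 ≡ 1258^2 = 1582564 ≡ 262 (mod 1457)
10^16 ≡ 262^2 = 68644 ≡ 165 (mod 1457)
10^32 ≡ 165^2 = 27225 ≡ 999 (mod 1457)
10^64 ≡ 999^2 = 998001 ≡ 1413 (mod 1457)
10^128 ≡ 1413^2 = 1996569 ≡ 479 (mod 1457)
10^256 ≡ 479^2 = 229441 ≡ 692 (mod 1457)
10^512 ≡ 692^2 = 478864 ≡ 968 (mod 1457)
10^1024 ≡ 968^2 = 937024 ≡ 173 (mod 1457)
1456 = 1024 + 256 + 128 + 32 + 16 in binary powers of 2.
So 10^1456 ≡ 173 · 692 · 479 · 999 · 165 ≡ 754 (mod 1457).
Since 754 ≠ 1, base 10 is a Fermat witness: 1457 is composite.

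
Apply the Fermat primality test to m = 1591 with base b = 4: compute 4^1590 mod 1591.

4^1 ≡ 4 (mod 1591)
4^2 ≡ 4^2 = 16 ≡ 16 (mod 1591)
4^4 ≡ 16^2 = 256 ≡ 256 (mod 1591)
4^8 ≡ 256^2 = 65536 ≡ 305 (mod 1591)
4^16 ≡ 305^2 = 93025 ≡ 747 (mod 1591)
4^32 ≡ 747^2 = 558009 ≡ 1159 (mod 1591)
4^64 ≡ 1159^2 = 1343281 ≡ 477 (mod 1591)
4^128 ≡ 477^2 = 227529 ≡ 16 (mod 1591)
4^256 ≡ 16^2 = 256 ≡ 256 (mod 1591)
4^512 ≡ 256^2 = 65536 ≡ 305 (mod 1591)
4^1024 ≡ 305^2 = 93025 ≡ 747 (mod 1591)
1590 = 1024 + 512 + 32 + 16 + 4 + 2 in binary powers of 2.
So 4^1590 ≡ 747 · 305 · 1159 · 747 · 256 · 16 ≡ 692 (mod 1591).
Since 692 ≠ 1, base 4 is a Fermat witness: 1591 is composite.

692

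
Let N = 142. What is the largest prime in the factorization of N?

142 = 2 · 71
71 is prime.
So 142 = 2 · 71; the largest prime factor is 71.

71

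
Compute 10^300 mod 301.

78

10^1 ≡ 10 (mod 301)
10^2 ≡ 10^2 = 100 ≡ 100 (mod 301)
10^4 ≡ 100^2 = 10000 ≡ 67 (mod 301)
10^8 ≡ 67^2 = 4489 ≡ 275 (mod 301)
10^16 ≡ 275^2 = 75625 ≡ 74 (mod 301)
10^32 ≡ 74^2 = 5476 ≡ 58 (mod 301)
10^64 ≡ 58^2 = 3364 ≡ 53 (mod 301)
10^128 ≡ 53^2 = 2809 ≡ 100 (mod 301)
10^256 ≡ 100^2 = 10000 ≡ 67 (mod 301)
300 = 256 + 32 + 8 + 4 in binary powers of 2.
So 10^300 ≡ 67 · 58 · 275 · 67 ≡ 78 (mod 301).
Since 78 ≠ 1, base 10 is a Fermat witness: 301 is composite.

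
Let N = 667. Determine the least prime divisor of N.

23

667 is odd.
Digit sum 19, not divisible by 3.
Ends in 7: not divisible by 5.
7: 667 = 7·95 + 2
11: 667 = 11·60 + 7
13: 667 = 13·51 + 4
17: 667 = 17·39 + 4
19: 667 = 19·35 + 2
23: 667 = 23·29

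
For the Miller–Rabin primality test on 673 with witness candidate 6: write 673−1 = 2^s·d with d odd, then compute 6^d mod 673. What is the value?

673 − 1 = 672 = 2^5 · 21, so d = 21.
6^1 ≡ 6 (mod 673)
6^2 ≡ 6^2 = 36 ≡ 36 (mod 673)
6^4 ≡ 36^2 = 1296 ≡ 623 (mod 673)
6^8 ≡ 623^2 = 388129 ≡ 481 (mod 673)
6^16 ≡ 481^2 = 231361 ≡ 522 (mod 673)
21 = 16 + 4 + 1 in binary powers of 2.
So 6^21 ≡ 522 · 623 · 6 ≡ 209 (mod 673).
Squaring chain: 209 → 609 → 58 → 672 → 1; reaches −1, so base 6 does not prove 673 composite.

209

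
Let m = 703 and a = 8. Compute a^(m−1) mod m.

628

8^1 ≡ 8 (mod 703)
8^2 ≡ 8^2 = 64 ≡ 64 (mod 703)
8^4 ≡ 64^2 = 4096 ≡ 581 (mod 703)
8^8 ≡ 581^2 = 337561 ≡ 121 (mod 703)
8^16 ≡ 121^2 = 14641 ≡ 581 (mod 703)
8^32 ≡ 581^2 = 337561 ≡ 121 (mod 703)
8^64 ≡ 121^2 = 14641 ≡ 581 (mod 703)
8^128 ≡ 581^2 = 337561 ≡ 121 (mod 703)
8^256 ≡ 121^2 = 14641 ≡ 581 (mod 703)
8^512 ≡ 581^2 = 337561 ≡ 121 (mod 703)
702 = 512 + 128 + 32 + 16 + 8 + 4 + 2 in binary powers of 2.
So 8^702 ≡ 121 · 121 · 121 · 581 · 121 · 581 · 64 ≡ 628 (mod 703).
Since 628 ≠ 1, base 8 is a Fermat witness: 703 is composite.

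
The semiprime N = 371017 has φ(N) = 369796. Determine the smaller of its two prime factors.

φ(n) = (p−1)(q−1) = n − (p+q) + 1, so p + q = 371017 − 369796 + 1 = 1222.
p and q are the roots of t² − 1222t + 371017 = 0.
Discriminant: 1222² − 4·371017 = 1493284 − 1484068 = 9216; √9216 = 96.
q = (1222 − 96)/2 = 563, p = (1222 + 96)/2 = 659.
Check: 563 · 659 = 371017.

563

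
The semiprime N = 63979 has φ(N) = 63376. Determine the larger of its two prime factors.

φ(n) = (p−1)(q−1) = n − (p+q) + 1, so p + q = 63979 − 63376 + 1 = 604.
p and q are the roots of t² − 604t + 63979 = 0.
Discriminant: 604² − 4·63979 = 364816 − 255916 = 108900; √108900 = 330.
q = (604 − 330)/2 = 137, p = (604 + 330)/2 = 467.
Check: 137 · 467 = 63979.

467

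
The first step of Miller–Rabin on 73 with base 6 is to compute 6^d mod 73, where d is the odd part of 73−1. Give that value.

73 − 1 = 72 = 2^3 · 9, so d = 9.
6^1 ≡ 6 (mod 73)
6^2 ≡ 6^2 = 36 ≡ 36 (mod 73)
6^4 ≡ 36^2 = 1296 ≡ 55 (mod 73)
6^8 ≡ 55^2 = 3025 ≡ 32 (mod 73)
9 = 8 + 1 in binary powers of 2.
So 6^9 ≡ 32 · 6 ≡ 46 (mod 73).
Squaring chain: 46 → 72 → 1; reaches −1, so base 6 does not prove 73 composite.

46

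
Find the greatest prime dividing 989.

43

989 = 23 · 43
43 is prime.
So 989 = 23 · 43; the largest prime factor is 43.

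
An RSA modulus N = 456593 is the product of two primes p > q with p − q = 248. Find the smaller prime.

563

Since p = q + 248, we have 456593 = q(q + 248), so q² + 248q − 456593 = 0.
Discriminant: 248² + 4·456593 = 61504 + 1826372 = 1887876; √1887876 = 1374.
q = (−248 + 1374)/2 = 563, and p = q + 248 = 811.
Check: 563 · 811 = 456593.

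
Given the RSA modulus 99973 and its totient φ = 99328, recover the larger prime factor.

389

φ(n) = (p−1)(q−1) = n − (p+q) + 1, so p + q = 99973 − 99328 + 1 = 646.
p and q are the roots of t² − 646t + 99973 = 0.
Discriminant: 646² − 4·99973 = 417316 − 399892 = 17424; √17424 = 132.
q = (646 − 132)/2 = 257, p = (646 + 132)/2 = 389.
Check: 257 · 389 = 99973.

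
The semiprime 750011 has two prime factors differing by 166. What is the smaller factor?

787

Since p = q + 166, we have 750011 = q(q + 166), so q² + 166q − 750011 = 0.
Discriminant: 166² + 4·750011 = 27556 + 3000044 = 3027600; √3027600 = 1740.
q = (−166 + 1740)/2 = 787, and p = q + 166 = 953.
Check: 787 · 953 = 750011.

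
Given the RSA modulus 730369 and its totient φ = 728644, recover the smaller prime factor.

φ(n) = (p−1)(q−1) = n − (p+q) + 1, so p + q = 730369 − 728644 + 1 = 1726.
p and q are the roots of t² − 1726t + 730369 = 0.
Discriminant: 1726² − 4·730369 = 2979076 − 2921476 = 57600; √57600 = 240.
q = (1726 − 240)/2 = 743, p = (1726 + 240)/2 = 983.
Check: 743 · 983 = 730369.

743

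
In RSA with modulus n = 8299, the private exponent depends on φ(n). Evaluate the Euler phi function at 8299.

8064

Factor: 8299 = 43 · 193.
φ(8299) = (43−1) · (193−1) = 42 · 192 = 8064.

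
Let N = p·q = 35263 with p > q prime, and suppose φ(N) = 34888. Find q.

φ(n) = (p−1)(q−1) = n − (p+q) + 1, so p + q = 35263 − 34888 + 1 = 376.
p and q are the roots of t² − 376t + 35263 = 0.
Discriminant: 376² − 4·35263 = 141376 − 141052 = 324; √324 = 18.
q = (376 − 18)/2 = 179, p = (376 + 18)/2 = 197.
Check: 179 · 197 = 35263.

179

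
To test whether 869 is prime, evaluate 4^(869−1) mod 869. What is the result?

9

4^1 ≡ 4 (mod 869)
4^2 ≡ 4^2 = 16 ≡ 16 (mod 869)
4^4 ≡ 16^2 = 256 ≡ 256 (mod 869)
4^8 ≡ 256^2 = 65536 ≡ 361 (mod 869)
4^16 ≡ 361^2 = 130321 ≡ 840 (mod 869)
4^32 ≡ 840^2 = 705600 ≡ 841 (mod 869)
4^64 ≡ 841^2 = 707281 ≡ 784 (mod 869)
4^128 ≡ 784^2 = 614656 ≡ 273 (mod 869)
4^256 ≡ 273^2 = 74529 ≡ 664 (mod 869)
4^512 ≡ 664^2 = 440896 ≡ 313 (mod 869)
868 = 512 + 256 + 64 + 32 + 4 in binary powers of 2.
So 4^868 ≡ 313 · 664 · 784 · 841 · 256 ≡ 9 (mod 869).
Since 9 ≠ 1, base 4 is a Fermat witness: 869 is composite.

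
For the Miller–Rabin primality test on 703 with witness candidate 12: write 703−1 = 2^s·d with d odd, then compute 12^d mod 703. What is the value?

703 − 1 = 702 = 2^1 · 351, so d = 351.
12^1 ≡ 12 (mod 703)
12^2 ≡ 12^2 = 144 ≡ 144 (mod 703)
12^4 ≡ 144^2 = 20736 ≡ 349 (mod 703)
12^8 ≡ 349^2 = 121801 ≡ 182 (mod 703)
12^16 ≡ 182^2 = 33124 ≡ 83 (mod 703)
12^32 ≡ 83^2 = 6889 ≡ 562 (mod 703)
12^64 ≡ 562^2 = 315844 ≡ 197 (mod 703)
12^128 ≡ 197^2 = 38809 ≡ 144 (mod 703)
12^256 ≡ 144^2 = 20736 ≡ 349 (mod 703)
351 = 256 + 64 + 16 + 8 + 4 + 2 + 1 in binary powers of 2.
So 12^351 ≡ 349 · 197 · 83 · 182 · 349 · 144 · 12 ≡ 75 (mod 703).
Squaring chain: 75; never reaches −1, so base 12 is a Miller–Rabin witness that 703 is composite.

75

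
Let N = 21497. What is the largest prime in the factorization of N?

83

21497 = 7 · 3071
3071 = 37 · 83
83 is prime.
So 21497 = 7 · 37 · 83; the largest prime factor is 83.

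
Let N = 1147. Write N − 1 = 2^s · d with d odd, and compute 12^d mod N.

1046

1147 − 1 = 1146 = 2^1 · 573, so d = 573.
12^1 ≡ 12 (mod 1147)
12^2 ≡ 12^2 = 144 ≡ 144 (mod 1147)
12^4 ≡ 144^2 = 20736 ≡ 90 (mod 1147)
12^8 ≡ 90^2 = 8100 ≡ 71 (mod 1147)
12^16 ≡ 71^2 = 5041 ≡ 453 (mod 1147)
12^32 ≡ 453^2 = 205209 ≡ 1043 (mod 1147)
12^64 ≡ 1043^2 = 1087849 ≡ 493 (mod 1147)
12^128 ≡ 493^2 = 243049 ≡ 1032 (mod 1147)
12^256 ≡ 1032^2 = 1065024 ≡ 608 (mod 1147)
12^512 ≡ 608^2 = 369664 ≡ 330 (mod 1147)
573 = 512 + 32 + 16 + 8 + 4 + 1 in binary powers of 2.
So 12^573 ≡ 330 · 1043 · 453 · 71 · 90 · 12 ≡ 1046 (mod 1147).
Squaring chain: 1046; never reaches −1, so base 12 is a Miller–Rabin witness that 1147 is composite.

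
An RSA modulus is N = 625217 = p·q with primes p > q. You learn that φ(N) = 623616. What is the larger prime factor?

929

φ(n) = (p−1)(q−1) = n − (p+q) + 1, so p + q = 625217 − 623616 + 1 = 1602.
p and q are the roots of t² − 1602t + 625217 = 0.
Discriminant: 1602² − 4·625217 = 2566404 − 2500868 = 65536; √65536 = 256.
q = (1602 − 256)/2 = 673, p = (1602 + 256)/2 = 929.
Check: 673 · 929 = 625217.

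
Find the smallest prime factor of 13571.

13571 is odd.
Digit sum 17, not divisible by 3.
Ends in 1: not divisible by 5.
7: 13571 = 7·1938 + 5
11: 13571 = 11·1233 + 8
13: 13571 = 13·1043 + 12
17: 13571 = 17·798 + 5
19: 13571 = 19·714 + 5
23: 13571 = 23·590 + 1
29: 13571 = 29·467 + 28
31: 13571 = 31·437 + 24
37: 13571 = 37·366 + 29
41: 13571 = 41·331

41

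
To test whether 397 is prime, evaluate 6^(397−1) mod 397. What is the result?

1

6^1 ≡ 6 (mod 397)
6^2 ≡ 6^2 = 36 ≡ 36 (mod 397)
6^4 ≡ 36^2 = 1296 ≡ 105 (mod 397)
6^8 ≡ 105^2 = 11025 ≡ 306 (mod 397)
6^16 ≡ 306^2 = 93636 ≡ 341 (mod 397)
6^32 ≡ 341^2 = 116281 ≡ 357 (mod 397)
6^64 ≡ 357^2 = 127449 ≡ 12 (mod 397)
6^128 ≡ 12^2 = 144 ≡ 144 (mod 397)
6^256 ≡ 144^2 = 20736 ≡ 92 (mod 397)
396 = 256 + 128 + 8 + 4 in binary powers of 2.
So 6^396 ≡ 92 · 144 · 306 · 105 ≡ 1 (mod 397).
Since the result is 1, base 6 gives no evidence that 397 is composite.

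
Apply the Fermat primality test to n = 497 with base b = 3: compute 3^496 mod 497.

445

3^1 ≡ 3 (mod 497)
3^2 ≡ 3^2 = 9 ≡ 9 (mod 497)
3^4 ≡ 9^2 = 81 ≡ 81 (mod 497)
3^8 ≡ 81^2 = 6561 ≡ 100 (mod 497)
3^16 ≡ 100^2 = 10000 ≡ 60 (mod 497)
3^32 ≡ 60^2 = 3600 ≡ 121 (mod 497)
3^64 ≡ 121^2 = 14641 ≡ 228 (mod 497)
3^128 ≡ 228^2 = 51984 ≡ 296 (mod 497)
3^256 ≡ 296^2 = 87616 ≡ 144 (mod 497)
496 = 256 + 128 + 64 + 32 + 16 in binary powers of 2.
So 3^496 ≡ 144 · 296 · 228 · 121 · 60 ≡ 445 (mod 497).
Since 445 ≠ 1, base 3 is a Fermat witness: 497 is composite.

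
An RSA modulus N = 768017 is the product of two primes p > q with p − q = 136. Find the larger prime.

Since p = q + 136, we have 768017 = q(q + 136), so q² + 136q − 768017 = 0.
Discriminant: 136² + 4·768017 = 18496 + 3072068 = 3090564; √3090564 = 1758.
q = (−136 + 1758)/2 = 811, and p = q + 136 = 947.
Check: 811 · 947 = 768017.

947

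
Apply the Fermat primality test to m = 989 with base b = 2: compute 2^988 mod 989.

2^1 ≡ 2 (mod 989)
2^2 ≡ 2^2 = 4 ≡ 4 (mod 989)
2^4 ≡ 4^2 = 16 ≡ 16 (mod 989)
2^8 ≡ 16^2 = 256 ≡ 256 (mod 989)
2^16 ≡ 256^2 = 65536 ≡ 262 (mod 989)
2^32 ≡ 262^2 = 68644 ≡ 403 (mod 989)
2^64 ≡ 403^2 = 162409 ≡ 213 (mod 989)
2^128 ≡ 213^2 = 45369 ≡ 864 (mod 989)
2^256 ≡ 864^2 = 746496 ≡ 790 (mod 989)
2^512 ≡ 790^2 = 624100 ≡ 41 (mod 989)
988 = 512 + 256 + 128 + 64 + 16 + 8 + 4 in binary powers of 2.
So 2^988 ≡ 41 · 790 · 864 · 213 · 262 · 256 · 16 ≡ 213 (mod 989).
Since 213 ≠ 1, base 2 is a Fermat witness: 989 is composite.

213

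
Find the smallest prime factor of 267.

267 is odd.
Digit sum 15, divisible by 3.

3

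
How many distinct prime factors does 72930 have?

72930 = 2 · 36465
36465 = 3 · 12155
12155 = 5 · 2431
2431 = 11 · 221
221 = 13 · 17
72930 = 2 · 3 · 5 · 11 · 13 · 17, which has 6 distinct prime factors.

6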